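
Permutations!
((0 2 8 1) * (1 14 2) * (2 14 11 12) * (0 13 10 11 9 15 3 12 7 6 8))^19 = (0 6 2 7 12 11 3 10 15 13 9 1 8)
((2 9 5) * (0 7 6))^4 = (0 7 6)(2 9 5)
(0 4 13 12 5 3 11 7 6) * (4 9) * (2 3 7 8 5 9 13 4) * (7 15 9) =[13, 1, 3, 11, 4, 15, 0, 6, 5, 2, 10, 8, 7, 12, 14, 9] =(0 13 12 7 6)(2 3 11 8 5 15 9)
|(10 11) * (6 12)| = |(6 12)(10 11)| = 2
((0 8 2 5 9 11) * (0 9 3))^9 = (0 3 5 2 8)(9 11)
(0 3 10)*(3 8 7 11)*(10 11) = (0 8 7 10)(3 11) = [8, 1, 2, 11, 4, 5, 6, 10, 7, 9, 0, 3]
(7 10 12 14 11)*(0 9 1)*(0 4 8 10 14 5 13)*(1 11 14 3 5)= (14)(0 9 11 7 3 5 13)(1 4 8 10 12)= [9, 4, 2, 5, 8, 13, 6, 3, 10, 11, 12, 7, 1, 0, 14]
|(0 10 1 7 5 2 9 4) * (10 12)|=9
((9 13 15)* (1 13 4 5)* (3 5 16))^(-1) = (1 5 3 16 4 9 15 13)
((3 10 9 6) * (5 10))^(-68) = (3 10 6 5 9)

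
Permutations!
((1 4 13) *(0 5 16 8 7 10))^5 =((0 5 16 8 7 10)(1 4 13))^5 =(0 10 7 8 16 5)(1 13 4)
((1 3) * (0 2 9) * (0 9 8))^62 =((9)(0 2 8)(1 3))^62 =(9)(0 8 2)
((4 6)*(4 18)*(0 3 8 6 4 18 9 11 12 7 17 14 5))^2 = ((18)(0 3 8 6 9 11 12 7 17 14 5))^2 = (18)(0 8 9 12 17 5 3 6 11 7 14)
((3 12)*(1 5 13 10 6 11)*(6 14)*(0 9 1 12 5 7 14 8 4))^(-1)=(0 4 8 10 13 5 3 12 11 6 14 7 1 9)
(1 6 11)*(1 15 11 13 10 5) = (1 6 13 10 5)(11 15) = [0, 6, 2, 3, 4, 1, 13, 7, 8, 9, 5, 15, 12, 10, 14, 11]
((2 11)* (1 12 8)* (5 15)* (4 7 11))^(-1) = (1 8 12)(2 11 7 4)(5 15)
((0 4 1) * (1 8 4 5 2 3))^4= ((0 5 2 3 1)(4 8))^4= (8)(0 1 3 2 5)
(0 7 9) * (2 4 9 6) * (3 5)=(0 7 6 2 4 9)(3 5)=[7, 1, 4, 5, 9, 3, 2, 6, 8, 0]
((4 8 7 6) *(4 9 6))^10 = (9)(4 8 7)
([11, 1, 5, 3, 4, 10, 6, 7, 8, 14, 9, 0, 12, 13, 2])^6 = [0, 1, 5, 3, 4, 10, 6, 7, 8, 14, 9, 11, 12, 13, 2]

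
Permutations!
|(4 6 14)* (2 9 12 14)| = 6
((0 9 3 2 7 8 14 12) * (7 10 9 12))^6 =(14)(2 9)(3 10)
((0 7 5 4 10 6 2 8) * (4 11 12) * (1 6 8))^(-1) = ((0 7 5 11 12 4 10 8)(1 6 2))^(-1) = (0 8 10 4 12 11 5 7)(1 2 6)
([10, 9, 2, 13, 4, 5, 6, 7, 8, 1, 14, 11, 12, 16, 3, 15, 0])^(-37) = [16, 9, 2, 14, 4, 5, 6, 7, 8, 1, 0, 11, 12, 3, 10, 15, 13]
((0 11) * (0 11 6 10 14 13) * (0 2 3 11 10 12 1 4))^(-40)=(2 11 14)(3 10 13)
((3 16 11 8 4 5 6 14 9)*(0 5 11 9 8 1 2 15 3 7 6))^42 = ((0 5)(1 2 15 3 16 9 7 6 14 8 4 11))^42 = (1 7)(2 6)(3 8)(4 16)(9 11)(14 15)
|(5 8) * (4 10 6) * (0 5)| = 3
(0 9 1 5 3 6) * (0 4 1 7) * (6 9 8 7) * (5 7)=(0 8 5 3 9 6 4 1 7)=[8, 7, 2, 9, 1, 3, 4, 0, 5, 6]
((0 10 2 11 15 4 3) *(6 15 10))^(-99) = ((0 6 15 4 3)(2 11 10))^(-99) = (0 6 15 4 3)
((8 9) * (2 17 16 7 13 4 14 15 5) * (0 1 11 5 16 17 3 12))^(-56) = (17)(4 7 15)(13 16 14)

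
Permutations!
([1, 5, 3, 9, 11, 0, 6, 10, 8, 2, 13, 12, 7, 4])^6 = [0, 1, 2, 3, 4, 5, 6, 7, 8, 9, 10, 11, 12, 13]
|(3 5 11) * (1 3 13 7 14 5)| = |(1 3)(5 11 13 7 14)| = 10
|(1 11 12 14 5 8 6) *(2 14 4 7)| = 10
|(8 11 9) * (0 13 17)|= |(0 13 17)(8 11 9)|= 3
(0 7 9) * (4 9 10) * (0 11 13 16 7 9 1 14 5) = (0 9 11 13 16 7 10 4 1 14 5) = [9, 14, 2, 3, 1, 0, 6, 10, 8, 11, 4, 13, 12, 16, 5, 15, 7]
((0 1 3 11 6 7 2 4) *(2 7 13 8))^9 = ((0 1 3 11 6 13 8 2 4))^9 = (13)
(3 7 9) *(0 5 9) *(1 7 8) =(0 5 9 3 8 1 7) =[5, 7, 2, 8, 4, 9, 6, 0, 1, 3]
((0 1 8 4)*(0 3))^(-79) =(0 1 8 4 3)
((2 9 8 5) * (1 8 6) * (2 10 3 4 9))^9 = (1 8 5 10 3 4 9 6)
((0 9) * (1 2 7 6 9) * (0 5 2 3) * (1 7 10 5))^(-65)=(0 7 6 9 1 3)(2 10 5)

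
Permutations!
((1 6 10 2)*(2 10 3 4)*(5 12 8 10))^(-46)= (1 2 4 3 6)(5 8)(10 12)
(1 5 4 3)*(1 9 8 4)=(1 5)(3 9 8 4)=[0, 5, 2, 9, 3, 1, 6, 7, 4, 8]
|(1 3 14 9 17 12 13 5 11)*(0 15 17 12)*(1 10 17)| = 12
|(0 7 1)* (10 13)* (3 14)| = 6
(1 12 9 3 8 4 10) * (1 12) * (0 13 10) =[13, 1, 2, 8, 0, 5, 6, 7, 4, 3, 12, 11, 9, 10] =(0 13 10 12 9 3 8 4)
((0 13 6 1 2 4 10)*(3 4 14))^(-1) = (0 10 4 3 14 2 1 6 13)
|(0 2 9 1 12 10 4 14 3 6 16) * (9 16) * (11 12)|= |(0 2 16)(1 11 12 10 4 14 3 6 9)|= 9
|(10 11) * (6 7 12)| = 6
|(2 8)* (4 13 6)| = |(2 8)(4 13 6)| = 6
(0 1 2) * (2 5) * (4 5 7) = (0 1 7 4 5 2) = [1, 7, 0, 3, 5, 2, 6, 4]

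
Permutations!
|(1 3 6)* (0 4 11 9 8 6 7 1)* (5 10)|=|(0 4 11 9 8 6)(1 3 7)(5 10)|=6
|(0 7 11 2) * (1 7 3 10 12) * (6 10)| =9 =|(0 3 6 10 12 1 7 11 2)|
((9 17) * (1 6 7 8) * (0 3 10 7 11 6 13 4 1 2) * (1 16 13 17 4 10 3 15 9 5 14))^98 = ((0 15 9 4 16 13 10 7 8 2)(1 17 5 14)(6 11))^98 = (0 8 10 16 9)(1 5)(2 7 13 4 15)(14 17)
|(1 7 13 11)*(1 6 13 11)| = 5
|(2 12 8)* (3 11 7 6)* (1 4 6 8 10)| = 10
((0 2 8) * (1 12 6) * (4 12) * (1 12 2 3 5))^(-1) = ((0 3 5 1 4 2 8)(6 12))^(-1) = (0 8 2 4 1 5 3)(6 12)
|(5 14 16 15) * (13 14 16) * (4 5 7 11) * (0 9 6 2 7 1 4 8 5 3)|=26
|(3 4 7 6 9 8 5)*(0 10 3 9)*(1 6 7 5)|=|(0 10 3 4 5 9 8 1 6)|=9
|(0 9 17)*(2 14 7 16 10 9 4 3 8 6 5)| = |(0 4 3 8 6 5 2 14 7 16 10 9 17)| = 13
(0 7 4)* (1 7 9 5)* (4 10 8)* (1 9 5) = (0 5 9 1 7 10 8 4) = [5, 7, 2, 3, 0, 9, 6, 10, 4, 1, 8]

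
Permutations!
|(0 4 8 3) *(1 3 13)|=|(0 4 8 13 1 3)|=6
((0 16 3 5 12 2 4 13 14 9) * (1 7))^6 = (0 4 3 14 12)(2 16 13 5 9) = ((0 16 3 5 12 2 4 13 14 9)(1 7))^6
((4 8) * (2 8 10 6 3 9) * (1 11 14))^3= ((1 11 14)(2 8 4 10 6 3 9))^3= (14)(2 10 9 4 3 8 6)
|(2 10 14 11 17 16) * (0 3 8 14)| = |(0 3 8 14 11 17 16 2 10)| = 9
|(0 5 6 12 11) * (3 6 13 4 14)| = |(0 5 13 4 14 3 6 12 11)| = 9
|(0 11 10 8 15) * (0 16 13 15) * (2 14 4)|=|(0 11 10 8)(2 14 4)(13 15 16)|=12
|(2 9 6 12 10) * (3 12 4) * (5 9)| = 8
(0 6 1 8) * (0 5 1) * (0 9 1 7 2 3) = (0 6 9 1 8 5 7 2 3) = [6, 8, 3, 0, 4, 7, 9, 2, 5, 1]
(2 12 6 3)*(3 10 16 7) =[0, 1, 12, 2, 4, 5, 10, 3, 8, 9, 16, 11, 6, 13, 14, 15, 7] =(2 12 6 10 16 7 3)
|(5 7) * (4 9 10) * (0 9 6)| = |(0 9 10 4 6)(5 7)| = 10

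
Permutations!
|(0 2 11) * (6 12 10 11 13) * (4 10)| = 8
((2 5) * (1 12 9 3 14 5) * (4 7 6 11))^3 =((1 12 9 3 14 5 2)(4 7 6 11))^3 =(1 3 2 9 5 12 14)(4 11 6 7)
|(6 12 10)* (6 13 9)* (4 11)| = |(4 11)(6 12 10 13 9)| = 10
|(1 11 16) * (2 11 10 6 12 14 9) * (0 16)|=10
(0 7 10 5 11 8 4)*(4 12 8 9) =(0 7 10 5 11 9 4)(8 12) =[7, 1, 2, 3, 0, 11, 6, 10, 12, 4, 5, 9, 8]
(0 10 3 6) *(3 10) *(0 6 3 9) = [9, 1, 2, 3, 4, 5, 6, 7, 8, 0, 10] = (10)(0 9)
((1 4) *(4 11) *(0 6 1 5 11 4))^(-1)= ((0 6 1 4 5 11))^(-1)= (0 11 5 4 1 6)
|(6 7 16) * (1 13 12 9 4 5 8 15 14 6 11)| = 13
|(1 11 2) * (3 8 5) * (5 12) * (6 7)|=|(1 11 2)(3 8 12 5)(6 7)|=12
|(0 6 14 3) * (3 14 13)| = 4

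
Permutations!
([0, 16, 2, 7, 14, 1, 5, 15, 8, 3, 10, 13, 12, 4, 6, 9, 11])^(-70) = (1 11 4 6)(3 15)(5 16 13 14)(7 9)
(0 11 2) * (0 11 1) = (0 1)(2 11) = [1, 0, 11, 3, 4, 5, 6, 7, 8, 9, 10, 2]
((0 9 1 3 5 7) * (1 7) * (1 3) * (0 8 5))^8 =((0 9 7 8 5 3))^8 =(0 7 5)(3 9 8)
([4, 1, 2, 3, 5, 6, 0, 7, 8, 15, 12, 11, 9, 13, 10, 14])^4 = (9 12 10 14 15)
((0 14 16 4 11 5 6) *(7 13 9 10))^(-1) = (0 6 5 11 4 16 14)(7 10 9 13)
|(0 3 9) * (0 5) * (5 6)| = 5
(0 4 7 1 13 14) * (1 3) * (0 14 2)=[4, 13, 0, 1, 7, 5, 6, 3, 8, 9, 10, 11, 12, 2, 14]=(14)(0 4 7 3 1 13 2)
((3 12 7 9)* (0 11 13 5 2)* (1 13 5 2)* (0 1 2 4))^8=(0 11 5 2 1 13 4)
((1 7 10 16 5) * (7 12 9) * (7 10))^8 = ((1 12 9 10 16 5))^8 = (1 9 16)(5 12 10)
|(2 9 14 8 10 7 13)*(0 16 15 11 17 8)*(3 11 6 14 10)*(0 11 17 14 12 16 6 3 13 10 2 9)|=|(0 6 12 16 15 3 17 8 13 9 2)(7 10)(11 14)|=22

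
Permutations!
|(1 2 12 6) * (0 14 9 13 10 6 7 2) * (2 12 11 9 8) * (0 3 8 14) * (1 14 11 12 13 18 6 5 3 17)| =40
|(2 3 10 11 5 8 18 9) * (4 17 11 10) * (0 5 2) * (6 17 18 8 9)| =|(0 5 9)(2 3 4 18 6 17 11)| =21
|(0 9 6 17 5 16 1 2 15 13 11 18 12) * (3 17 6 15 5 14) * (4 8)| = |(0 9 15 13 11 18 12)(1 2 5 16)(3 17 14)(4 8)| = 84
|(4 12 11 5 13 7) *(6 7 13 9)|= |(13)(4 12 11 5 9 6 7)|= 7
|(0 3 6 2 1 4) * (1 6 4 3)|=4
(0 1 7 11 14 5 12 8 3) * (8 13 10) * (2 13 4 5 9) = (0 1 7 11 14 9 2 13 10 8 3)(4 5 12) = [1, 7, 13, 0, 5, 12, 6, 11, 3, 2, 8, 14, 4, 10, 9]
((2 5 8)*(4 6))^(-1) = ((2 5 8)(4 6))^(-1) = (2 8 5)(4 6)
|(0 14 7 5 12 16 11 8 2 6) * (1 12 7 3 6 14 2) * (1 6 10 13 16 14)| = |(0 2 1 12 14 3 10 13 16 11 8 6)(5 7)| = 12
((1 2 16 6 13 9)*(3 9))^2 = (1 16 13 9 2 6 3)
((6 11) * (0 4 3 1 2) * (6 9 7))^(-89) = (0 4 3 1 2)(6 7 9 11)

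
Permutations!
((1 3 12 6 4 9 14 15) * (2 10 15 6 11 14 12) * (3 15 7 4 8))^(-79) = ((1 15)(2 10 7 4 9 12 11 14 6 8 3))^(-79) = (1 15)(2 8 14 12 4 10 3 6 11 9 7)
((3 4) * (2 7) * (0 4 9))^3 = (0 9 3 4)(2 7)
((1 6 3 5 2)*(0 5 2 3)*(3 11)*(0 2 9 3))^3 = (11)(3 9)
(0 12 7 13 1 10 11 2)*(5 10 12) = [5, 12, 0, 3, 4, 10, 6, 13, 8, 9, 11, 2, 7, 1] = (0 5 10 11 2)(1 12 7 13)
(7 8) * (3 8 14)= [0, 1, 2, 8, 4, 5, 6, 14, 7, 9, 10, 11, 12, 13, 3]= (3 8 7 14)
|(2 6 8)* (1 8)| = |(1 8 2 6)| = 4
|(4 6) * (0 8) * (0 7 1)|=|(0 8 7 1)(4 6)|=4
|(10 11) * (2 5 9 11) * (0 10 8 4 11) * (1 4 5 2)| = 8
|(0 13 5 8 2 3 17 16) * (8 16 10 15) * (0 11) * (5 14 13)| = 12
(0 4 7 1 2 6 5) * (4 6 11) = (0 6 5)(1 2 11 4 7) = [6, 2, 11, 3, 7, 0, 5, 1, 8, 9, 10, 4]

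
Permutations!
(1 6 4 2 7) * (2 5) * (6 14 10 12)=(1 14 10 12 6 4 5 2 7)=[0, 14, 7, 3, 5, 2, 4, 1, 8, 9, 12, 11, 6, 13, 10]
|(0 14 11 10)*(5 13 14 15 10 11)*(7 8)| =|(0 15 10)(5 13 14)(7 8)| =6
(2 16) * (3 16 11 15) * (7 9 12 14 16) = (2 11 15 3 7 9 12 14 16) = [0, 1, 11, 7, 4, 5, 6, 9, 8, 12, 10, 15, 14, 13, 16, 3, 2]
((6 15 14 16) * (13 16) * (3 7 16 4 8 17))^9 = (3 17 8 4 13 14 15 6 16 7)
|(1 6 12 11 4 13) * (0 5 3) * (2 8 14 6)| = 9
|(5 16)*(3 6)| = 2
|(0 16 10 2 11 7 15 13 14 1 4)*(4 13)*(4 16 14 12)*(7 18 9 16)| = |(0 14 1 13 12 4)(2 11 18 9 16 10)(7 15)| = 6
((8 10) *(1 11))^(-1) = (1 11)(8 10)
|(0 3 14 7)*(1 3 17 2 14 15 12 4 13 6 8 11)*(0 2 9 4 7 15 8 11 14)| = |(0 17 9 4 13 6 11 1 3 8 14 15 12 7 2)| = 15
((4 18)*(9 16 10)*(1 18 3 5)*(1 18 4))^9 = (1 18 5 3 4)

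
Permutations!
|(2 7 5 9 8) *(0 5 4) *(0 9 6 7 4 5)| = |(2 4 9 8)(5 6 7)| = 12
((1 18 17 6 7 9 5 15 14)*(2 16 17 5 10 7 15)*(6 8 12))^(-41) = (1 2 8 15 18 16 12 14 5 17 6)(7 9 10)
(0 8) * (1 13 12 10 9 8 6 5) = (0 6 5 1 13 12 10 9 8) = [6, 13, 2, 3, 4, 1, 5, 7, 0, 8, 9, 11, 10, 12]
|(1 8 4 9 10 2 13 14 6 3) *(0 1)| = 11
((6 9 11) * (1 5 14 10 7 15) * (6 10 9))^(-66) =(1 7 11 14)(5 15 10 9)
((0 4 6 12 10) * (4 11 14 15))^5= ((0 11 14 15 4 6 12 10))^5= (0 6 14 10 4 11 12 15)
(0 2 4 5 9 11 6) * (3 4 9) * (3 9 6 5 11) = (0 2 6)(3 4 11 5 9) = [2, 1, 6, 4, 11, 9, 0, 7, 8, 3, 10, 5]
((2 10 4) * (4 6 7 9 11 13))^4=(2 9)(4 7)(6 13)(10 11)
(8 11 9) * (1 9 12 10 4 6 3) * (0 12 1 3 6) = (0 12 10 4)(1 9 8 11) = [12, 9, 2, 3, 0, 5, 6, 7, 11, 8, 4, 1, 10]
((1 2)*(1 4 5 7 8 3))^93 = ((1 2 4 5 7 8 3))^93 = (1 4 7 3 2 5 8)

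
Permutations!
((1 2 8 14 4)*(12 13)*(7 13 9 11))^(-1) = (1 4 14 8 2)(7 11 9 12 13)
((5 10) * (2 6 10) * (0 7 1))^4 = (10)(0 7 1)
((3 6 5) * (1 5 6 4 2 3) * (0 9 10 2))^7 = (0 9 10 2 3 4)(1 5)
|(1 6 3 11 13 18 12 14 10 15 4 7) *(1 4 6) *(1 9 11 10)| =28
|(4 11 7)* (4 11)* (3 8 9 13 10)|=|(3 8 9 13 10)(7 11)|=10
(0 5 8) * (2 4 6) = [5, 1, 4, 3, 6, 8, 2, 7, 0] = (0 5 8)(2 4 6)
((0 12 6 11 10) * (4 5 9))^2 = ((0 12 6 11 10)(4 5 9))^2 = (0 6 10 12 11)(4 9 5)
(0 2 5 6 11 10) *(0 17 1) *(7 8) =[2, 0, 5, 3, 4, 6, 11, 8, 7, 9, 17, 10, 12, 13, 14, 15, 16, 1] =(0 2 5 6 11 10 17 1)(7 8)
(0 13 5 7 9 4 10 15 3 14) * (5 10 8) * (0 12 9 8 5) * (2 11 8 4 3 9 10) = (0 13 2 11 8)(3 14 12 10 15 9)(4 5 7) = [13, 1, 11, 14, 5, 7, 6, 4, 0, 3, 15, 8, 10, 2, 12, 9]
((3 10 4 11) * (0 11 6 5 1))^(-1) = ((0 11 3 10 4 6 5 1))^(-1) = (0 1 5 6 4 10 3 11)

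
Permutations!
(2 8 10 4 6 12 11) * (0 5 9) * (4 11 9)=(0 5 4 6 12 9)(2 8 10 11)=[5, 1, 8, 3, 6, 4, 12, 7, 10, 0, 11, 2, 9]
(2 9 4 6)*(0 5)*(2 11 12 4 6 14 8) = (0 5)(2 9 6 11 12 4 14 8) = [5, 1, 9, 3, 14, 0, 11, 7, 2, 6, 10, 12, 4, 13, 8]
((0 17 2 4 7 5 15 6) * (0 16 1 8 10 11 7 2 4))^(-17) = (0 2 4 17)(1 8 10 11 7 5 15 6 16)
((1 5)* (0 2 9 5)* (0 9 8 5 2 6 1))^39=(0 2 6 8 1 5 9)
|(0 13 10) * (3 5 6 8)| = |(0 13 10)(3 5 6 8)| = 12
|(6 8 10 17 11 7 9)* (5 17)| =|(5 17 11 7 9 6 8 10)| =8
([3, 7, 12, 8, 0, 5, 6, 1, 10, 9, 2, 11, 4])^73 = (0 10 4 8 12 3 2)(1 7)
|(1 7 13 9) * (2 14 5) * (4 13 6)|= 6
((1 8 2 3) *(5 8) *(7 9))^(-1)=(1 3 2 8 5)(7 9)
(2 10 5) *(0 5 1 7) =(0 5 2 10 1 7) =[5, 7, 10, 3, 4, 2, 6, 0, 8, 9, 1]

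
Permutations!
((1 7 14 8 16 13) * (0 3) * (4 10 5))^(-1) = (0 3)(1 13 16 8 14 7)(4 5 10)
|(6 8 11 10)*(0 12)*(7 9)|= |(0 12)(6 8 11 10)(7 9)|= 4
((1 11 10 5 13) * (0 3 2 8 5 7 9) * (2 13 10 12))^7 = (0 8 13 10 11 9 2 3 5 1 7 12)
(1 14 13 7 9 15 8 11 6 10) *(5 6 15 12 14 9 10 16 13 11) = (1 9 12 14 11 15 8 5 6 16 13 7 10) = [0, 9, 2, 3, 4, 6, 16, 10, 5, 12, 1, 15, 14, 7, 11, 8, 13]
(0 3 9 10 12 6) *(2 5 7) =[3, 1, 5, 9, 4, 7, 0, 2, 8, 10, 12, 11, 6] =(0 3 9 10 12 6)(2 5 7)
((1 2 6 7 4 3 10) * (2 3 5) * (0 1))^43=(0 10 3 1)(2 4 6 5 7)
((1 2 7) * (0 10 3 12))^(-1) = (0 12 3 10)(1 7 2)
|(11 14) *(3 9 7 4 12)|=|(3 9 7 4 12)(11 14)|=10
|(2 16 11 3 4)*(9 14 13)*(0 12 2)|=|(0 12 2 16 11 3 4)(9 14 13)|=21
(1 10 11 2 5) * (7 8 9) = (1 10 11 2 5)(7 8 9) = [0, 10, 5, 3, 4, 1, 6, 8, 9, 7, 11, 2]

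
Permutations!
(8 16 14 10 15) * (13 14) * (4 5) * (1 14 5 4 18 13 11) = (1 14 10 15 8 16 11)(5 18 13) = [0, 14, 2, 3, 4, 18, 6, 7, 16, 9, 15, 1, 12, 5, 10, 8, 11, 17, 13]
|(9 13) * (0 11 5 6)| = |(0 11 5 6)(9 13)| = 4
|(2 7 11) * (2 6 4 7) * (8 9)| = 4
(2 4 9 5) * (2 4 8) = (2 8)(4 9 5) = [0, 1, 8, 3, 9, 4, 6, 7, 2, 5]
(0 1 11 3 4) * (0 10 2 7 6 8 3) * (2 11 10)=(0 1 10 11)(2 7 6 8 3 4)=[1, 10, 7, 4, 2, 5, 8, 6, 3, 9, 11, 0]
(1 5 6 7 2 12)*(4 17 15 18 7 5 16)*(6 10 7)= (1 16 4 17 15 18 6 5 10 7 2 12)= [0, 16, 12, 3, 17, 10, 5, 2, 8, 9, 7, 11, 1, 13, 14, 18, 4, 15, 6]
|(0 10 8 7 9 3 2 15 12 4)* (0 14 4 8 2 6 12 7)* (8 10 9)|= 10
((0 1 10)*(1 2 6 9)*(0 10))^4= ((10)(0 2 6 9 1))^4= (10)(0 1 9 6 2)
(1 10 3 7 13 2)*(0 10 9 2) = [10, 9, 1, 7, 4, 5, 6, 13, 8, 2, 3, 11, 12, 0] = (0 10 3 7 13)(1 9 2)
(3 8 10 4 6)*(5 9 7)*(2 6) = (2 6 3 8 10 4)(5 9 7) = [0, 1, 6, 8, 2, 9, 3, 5, 10, 7, 4]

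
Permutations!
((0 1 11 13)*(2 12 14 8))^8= (14)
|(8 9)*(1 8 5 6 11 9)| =|(1 8)(5 6 11 9)| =4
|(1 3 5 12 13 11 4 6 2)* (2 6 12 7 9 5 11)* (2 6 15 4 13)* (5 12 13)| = 8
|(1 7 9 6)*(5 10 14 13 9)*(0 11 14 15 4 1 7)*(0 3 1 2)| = |(0 11 14 13 9 6 7 5 10 15 4 2)(1 3)| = 12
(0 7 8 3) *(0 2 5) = (0 7 8 3 2 5) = [7, 1, 5, 2, 4, 0, 6, 8, 3]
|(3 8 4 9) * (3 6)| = |(3 8 4 9 6)| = 5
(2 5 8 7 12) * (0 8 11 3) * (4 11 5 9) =(0 8 7 12 2 9 4 11 3) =[8, 1, 9, 0, 11, 5, 6, 12, 7, 4, 10, 3, 2]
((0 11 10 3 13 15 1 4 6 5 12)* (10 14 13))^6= ((0 11 14 13 15 1 4 6 5 12)(3 10))^6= (0 4 14 5 15)(1 11 6 13 12)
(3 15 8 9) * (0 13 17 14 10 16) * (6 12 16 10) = [13, 1, 2, 15, 4, 5, 12, 7, 9, 3, 10, 11, 16, 17, 6, 8, 0, 14] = (0 13 17 14 6 12 16)(3 15 8 9)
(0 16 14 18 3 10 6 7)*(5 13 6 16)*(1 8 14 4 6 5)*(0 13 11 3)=(0 1 8 14 18)(3 10 16 4 6 7 13 5 11)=[1, 8, 2, 10, 6, 11, 7, 13, 14, 9, 16, 3, 12, 5, 18, 15, 4, 17, 0]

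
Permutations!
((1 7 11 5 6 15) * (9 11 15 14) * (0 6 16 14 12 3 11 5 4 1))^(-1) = (0 15 7 1 4 11 3 12 6)(5 9 14 16)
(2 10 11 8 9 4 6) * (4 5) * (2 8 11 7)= (11)(2 10 7)(4 6 8 9 5)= [0, 1, 10, 3, 6, 4, 8, 2, 9, 5, 7, 11]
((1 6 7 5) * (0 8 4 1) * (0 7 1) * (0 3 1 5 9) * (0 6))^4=(9)(0 1 3 4 8)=((0 8 4 3 1)(5 7 9 6))^4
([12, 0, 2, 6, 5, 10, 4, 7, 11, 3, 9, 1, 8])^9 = (0 1 11 8 12)(3 5)(4 9)(6 10)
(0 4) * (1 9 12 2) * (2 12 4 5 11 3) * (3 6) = [5, 9, 1, 2, 0, 11, 3, 7, 8, 4, 10, 6, 12] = (12)(0 5 11 6 3 2 1 9 4)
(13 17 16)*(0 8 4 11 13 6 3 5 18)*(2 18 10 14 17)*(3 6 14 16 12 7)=(0 8 4 11 13 2 18)(3 5 10 16 14 17 12 7)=[8, 1, 18, 5, 11, 10, 6, 3, 4, 9, 16, 13, 7, 2, 17, 15, 14, 12, 0]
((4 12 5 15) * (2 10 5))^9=(2 15)(4 10)(5 12)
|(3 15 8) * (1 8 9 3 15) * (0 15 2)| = |(0 15 9 3 1 8 2)| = 7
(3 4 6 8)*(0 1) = (0 1)(3 4 6 8) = [1, 0, 2, 4, 6, 5, 8, 7, 3]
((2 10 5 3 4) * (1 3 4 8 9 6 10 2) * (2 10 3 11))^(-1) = ((1 11 2 10 5 4)(3 8 9 6))^(-1) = (1 4 5 10 2 11)(3 6 9 8)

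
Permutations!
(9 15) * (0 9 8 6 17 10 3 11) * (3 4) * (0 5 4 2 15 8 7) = [9, 1, 15, 11, 3, 4, 17, 0, 6, 8, 2, 5, 12, 13, 14, 7, 16, 10] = (0 9 8 6 17 10 2 15 7)(3 11 5 4)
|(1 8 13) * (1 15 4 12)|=|(1 8 13 15 4 12)|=6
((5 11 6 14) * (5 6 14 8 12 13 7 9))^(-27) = (14)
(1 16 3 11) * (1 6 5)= (1 16 3 11 6 5)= [0, 16, 2, 11, 4, 1, 5, 7, 8, 9, 10, 6, 12, 13, 14, 15, 3]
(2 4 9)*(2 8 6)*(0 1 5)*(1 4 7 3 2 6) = [4, 5, 7, 2, 9, 0, 6, 3, 1, 8] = (0 4 9 8 1 5)(2 7 3)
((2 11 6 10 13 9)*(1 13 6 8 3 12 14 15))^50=(15)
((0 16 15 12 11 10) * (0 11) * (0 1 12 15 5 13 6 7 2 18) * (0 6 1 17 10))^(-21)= (0 17 13)(1 16 10)(2 7 6 18)(5 11 12)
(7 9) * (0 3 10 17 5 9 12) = (0 3 10 17 5 9 7 12) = [3, 1, 2, 10, 4, 9, 6, 12, 8, 7, 17, 11, 0, 13, 14, 15, 16, 5]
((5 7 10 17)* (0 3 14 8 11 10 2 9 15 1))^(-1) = (0 1 15 9 2 7 5 17 10 11 8 14 3)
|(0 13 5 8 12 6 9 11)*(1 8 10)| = |(0 13 5 10 1 8 12 6 9 11)| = 10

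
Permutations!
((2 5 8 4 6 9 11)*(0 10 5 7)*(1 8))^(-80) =((0 10 5 1 8 4 6 9 11 2 7))^(-80) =(0 11 4 5 7 9 8 10 2 6 1)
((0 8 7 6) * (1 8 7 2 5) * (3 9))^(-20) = ((0 7 6)(1 8 2 5)(3 9))^(-20) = (9)(0 7 6)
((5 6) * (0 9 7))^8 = ((0 9 7)(5 6))^8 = (0 7 9)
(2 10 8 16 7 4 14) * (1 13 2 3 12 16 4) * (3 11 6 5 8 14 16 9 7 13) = [0, 3, 10, 12, 16, 8, 5, 1, 4, 7, 14, 6, 9, 2, 11, 15, 13] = (1 3 12 9 7)(2 10 14 11 6 5 8 4 16 13)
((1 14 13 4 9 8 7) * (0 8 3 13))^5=((0 8 7 1 14)(3 13 4 9))^5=(14)(3 13 4 9)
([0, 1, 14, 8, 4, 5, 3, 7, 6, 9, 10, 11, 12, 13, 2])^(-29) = (2 14)(3 8 6)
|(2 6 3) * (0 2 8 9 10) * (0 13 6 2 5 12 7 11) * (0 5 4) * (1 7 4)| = |(0 1 7 11 5 12 4)(3 8 9 10 13 6)| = 42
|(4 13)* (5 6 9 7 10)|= |(4 13)(5 6 9 7 10)|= 10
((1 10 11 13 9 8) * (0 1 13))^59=((0 1 10 11)(8 13 9))^59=(0 11 10 1)(8 9 13)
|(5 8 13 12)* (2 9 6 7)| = 4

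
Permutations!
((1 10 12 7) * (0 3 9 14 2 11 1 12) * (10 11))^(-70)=(0 9 2)(3 14 10)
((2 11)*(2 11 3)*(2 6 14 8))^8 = ((2 3 6 14 8))^8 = (2 14 3 8 6)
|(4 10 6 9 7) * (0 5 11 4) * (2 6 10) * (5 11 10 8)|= 21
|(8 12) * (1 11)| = 2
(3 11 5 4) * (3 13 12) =(3 11 5 4 13 12) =[0, 1, 2, 11, 13, 4, 6, 7, 8, 9, 10, 5, 3, 12]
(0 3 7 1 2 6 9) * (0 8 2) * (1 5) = (0 3 7 5 1)(2 6 9 8) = [3, 0, 6, 7, 4, 1, 9, 5, 2, 8]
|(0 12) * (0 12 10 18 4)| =|(0 10 18 4)| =4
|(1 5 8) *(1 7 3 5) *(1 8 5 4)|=5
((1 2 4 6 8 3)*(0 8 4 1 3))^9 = ((0 8)(1 2)(4 6))^9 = (0 8)(1 2)(4 6)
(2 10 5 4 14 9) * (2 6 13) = (2 10 5 4 14 9 6 13) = [0, 1, 10, 3, 14, 4, 13, 7, 8, 6, 5, 11, 12, 2, 9]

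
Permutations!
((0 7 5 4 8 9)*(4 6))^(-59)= ((0 7 5 6 4 8 9))^(-59)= (0 4 7 8 5 9 6)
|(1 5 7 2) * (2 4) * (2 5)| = |(1 2)(4 5 7)| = 6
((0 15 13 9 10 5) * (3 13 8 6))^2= ((0 15 8 6 3 13 9 10 5))^2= (0 8 3 9 5 15 6 13 10)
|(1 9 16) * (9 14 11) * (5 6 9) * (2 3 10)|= |(1 14 11 5 6 9 16)(2 3 10)|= 21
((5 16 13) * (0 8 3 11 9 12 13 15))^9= ((0 8 3 11 9 12 13 5 16 15))^9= (0 15 16 5 13 12 9 11 3 8)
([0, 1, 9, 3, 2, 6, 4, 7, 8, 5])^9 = (2 4 6 5 9)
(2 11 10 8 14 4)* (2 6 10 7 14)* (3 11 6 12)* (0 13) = (0 13)(2 6 10 8)(3 11 7 14 4 12) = [13, 1, 6, 11, 12, 5, 10, 14, 2, 9, 8, 7, 3, 0, 4]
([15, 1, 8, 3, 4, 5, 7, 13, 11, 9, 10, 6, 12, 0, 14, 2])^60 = (0 11)(2 7)(6 15)(8 13)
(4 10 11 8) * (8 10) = [0, 1, 2, 3, 8, 5, 6, 7, 4, 9, 11, 10] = (4 8)(10 11)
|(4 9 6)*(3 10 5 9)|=6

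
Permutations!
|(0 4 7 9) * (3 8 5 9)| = 7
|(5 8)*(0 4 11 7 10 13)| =6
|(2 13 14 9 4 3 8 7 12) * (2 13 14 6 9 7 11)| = |(2 14 7 12 13 6 9 4 3 8 11)| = 11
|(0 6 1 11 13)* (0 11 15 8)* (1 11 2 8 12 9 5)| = 30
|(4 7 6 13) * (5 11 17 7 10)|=|(4 10 5 11 17 7 6 13)|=8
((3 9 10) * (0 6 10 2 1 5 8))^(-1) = (0 8 5 1 2 9 3 10 6)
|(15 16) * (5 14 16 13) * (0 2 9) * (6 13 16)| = 12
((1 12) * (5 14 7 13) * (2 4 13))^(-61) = ((1 12)(2 4 13 5 14 7))^(-61) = (1 12)(2 7 14 5 13 4)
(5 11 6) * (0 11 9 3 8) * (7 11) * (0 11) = [7, 1, 2, 8, 4, 9, 5, 0, 11, 3, 10, 6] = (0 7)(3 8 11 6 5 9)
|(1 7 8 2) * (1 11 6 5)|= 7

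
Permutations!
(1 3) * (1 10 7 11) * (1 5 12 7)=[0, 3, 2, 10, 4, 12, 6, 11, 8, 9, 1, 5, 7]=(1 3 10)(5 12 7 11)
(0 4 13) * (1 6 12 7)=[4, 6, 2, 3, 13, 5, 12, 1, 8, 9, 10, 11, 7, 0]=(0 4 13)(1 6 12 7)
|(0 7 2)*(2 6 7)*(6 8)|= |(0 2)(6 7 8)|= 6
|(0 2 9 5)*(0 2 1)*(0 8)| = |(0 1 8)(2 9 5)| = 3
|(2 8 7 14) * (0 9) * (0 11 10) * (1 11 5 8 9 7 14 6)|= |(0 7 6 1 11 10)(2 9 5 8 14)|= 30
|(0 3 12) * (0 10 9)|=5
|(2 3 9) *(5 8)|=|(2 3 9)(5 8)|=6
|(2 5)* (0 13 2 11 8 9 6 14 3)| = 10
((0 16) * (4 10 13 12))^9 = (0 16)(4 10 13 12) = ((0 16)(4 10 13 12))^9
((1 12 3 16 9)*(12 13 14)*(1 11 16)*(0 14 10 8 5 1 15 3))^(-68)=(0 14 12)(1 10 5 13 8)(9 11 16)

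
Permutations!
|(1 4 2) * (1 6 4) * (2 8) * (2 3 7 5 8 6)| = 4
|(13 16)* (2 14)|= 2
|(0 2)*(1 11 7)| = |(0 2)(1 11 7)| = 6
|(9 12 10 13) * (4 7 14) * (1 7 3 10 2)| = |(1 7 14 4 3 10 13 9 12 2)| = 10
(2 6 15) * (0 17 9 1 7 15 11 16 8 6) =[17, 7, 0, 3, 4, 5, 11, 15, 6, 1, 10, 16, 12, 13, 14, 2, 8, 9] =(0 17 9 1 7 15 2)(6 11 16 8)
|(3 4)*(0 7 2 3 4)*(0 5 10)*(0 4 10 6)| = 6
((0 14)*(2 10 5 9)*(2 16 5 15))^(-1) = ((0 14)(2 10 15)(5 9 16))^(-1) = (0 14)(2 15 10)(5 16 9)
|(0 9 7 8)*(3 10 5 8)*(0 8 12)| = 7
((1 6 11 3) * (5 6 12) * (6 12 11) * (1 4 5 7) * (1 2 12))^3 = (12)(1 4 11 5 3)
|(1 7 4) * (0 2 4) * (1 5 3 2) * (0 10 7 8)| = 12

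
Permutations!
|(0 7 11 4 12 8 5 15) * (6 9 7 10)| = |(0 10 6 9 7 11 4 12 8 5 15)| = 11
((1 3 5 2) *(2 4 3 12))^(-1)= ((1 12 2)(3 5 4))^(-1)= (1 2 12)(3 4 5)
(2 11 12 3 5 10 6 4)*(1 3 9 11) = [0, 3, 1, 5, 2, 10, 4, 7, 8, 11, 6, 12, 9] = (1 3 5 10 6 4 2)(9 11 12)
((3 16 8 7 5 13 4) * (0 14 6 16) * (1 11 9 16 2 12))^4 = (0 12 16 13 14 1 8 4 6 11 7 3 2 9 5)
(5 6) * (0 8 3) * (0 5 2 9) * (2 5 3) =(0 8 2 9)(5 6) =[8, 1, 9, 3, 4, 6, 5, 7, 2, 0]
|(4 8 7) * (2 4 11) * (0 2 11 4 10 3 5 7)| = |(11)(0 2 10 3 5 7 4 8)| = 8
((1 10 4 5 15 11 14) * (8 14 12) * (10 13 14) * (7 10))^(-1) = ((1 13 14)(4 5 15 11 12 8 7 10))^(-1) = (1 14 13)(4 10 7 8 12 11 15 5)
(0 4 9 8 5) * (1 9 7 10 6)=[4, 9, 2, 3, 7, 0, 1, 10, 5, 8, 6]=(0 4 7 10 6 1 9 8 5)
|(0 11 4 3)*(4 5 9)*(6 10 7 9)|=9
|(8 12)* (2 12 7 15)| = 5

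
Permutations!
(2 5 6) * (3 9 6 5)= (2 3 9 6)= [0, 1, 3, 9, 4, 5, 2, 7, 8, 6]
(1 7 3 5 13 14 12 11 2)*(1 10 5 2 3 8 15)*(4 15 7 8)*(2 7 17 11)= (1 8 17 11 3 7 4 15)(2 10 5 13 14 12)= [0, 8, 10, 7, 15, 13, 6, 4, 17, 9, 5, 3, 2, 14, 12, 1, 16, 11]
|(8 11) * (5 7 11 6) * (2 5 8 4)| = |(2 5 7 11 4)(6 8)| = 10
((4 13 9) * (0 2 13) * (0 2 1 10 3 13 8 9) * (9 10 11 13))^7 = (0 13 11 1)(2 8 10 3 9 4)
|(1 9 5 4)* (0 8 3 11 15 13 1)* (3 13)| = 21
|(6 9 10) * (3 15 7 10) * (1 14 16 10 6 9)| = 9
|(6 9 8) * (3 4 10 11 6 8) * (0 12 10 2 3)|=6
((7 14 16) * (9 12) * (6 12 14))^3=(6 14)(7 9)(12 16)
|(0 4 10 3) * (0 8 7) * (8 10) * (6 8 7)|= 6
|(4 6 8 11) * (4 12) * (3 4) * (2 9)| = |(2 9)(3 4 6 8 11 12)| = 6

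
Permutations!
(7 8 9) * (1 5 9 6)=(1 5 9 7 8 6)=[0, 5, 2, 3, 4, 9, 1, 8, 6, 7]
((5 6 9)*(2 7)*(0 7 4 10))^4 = ((0 7 2 4 10)(5 6 9))^4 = (0 10 4 2 7)(5 6 9)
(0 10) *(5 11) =(0 10)(5 11) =[10, 1, 2, 3, 4, 11, 6, 7, 8, 9, 0, 5]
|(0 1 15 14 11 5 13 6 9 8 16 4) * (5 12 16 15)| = 13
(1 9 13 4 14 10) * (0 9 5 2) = (0 9 13 4 14 10 1 5 2) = [9, 5, 0, 3, 14, 2, 6, 7, 8, 13, 1, 11, 12, 4, 10]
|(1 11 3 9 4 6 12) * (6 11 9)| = 7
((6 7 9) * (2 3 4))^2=(2 4 3)(6 9 7)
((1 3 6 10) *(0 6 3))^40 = ((0 6 10 1))^40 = (10)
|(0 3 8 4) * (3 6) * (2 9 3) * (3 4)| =|(0 6 2 9 4)(3 8)| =10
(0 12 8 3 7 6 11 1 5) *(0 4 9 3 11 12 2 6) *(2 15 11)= [15, 5, 6, 7, 9, 4, 12, 0, 2, 3, 10, 1, 8, 13, 14, 11]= (0 15 11 1 5 4 9 3 7)(2 6 12 8)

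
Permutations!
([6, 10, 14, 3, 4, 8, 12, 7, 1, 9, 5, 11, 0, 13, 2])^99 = [0, 8, 14, 3, 4, 10, 6, 7, 5, 9, 1, 11, 12, 13, 2]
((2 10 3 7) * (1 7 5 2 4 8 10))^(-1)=((1 7 4 8 10 3 5 2))^(-1)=(1 2 5 3 10 8 4 7)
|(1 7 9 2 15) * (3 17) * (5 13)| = 10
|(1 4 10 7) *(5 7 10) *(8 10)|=|(1 4 5 7)(8 10)|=4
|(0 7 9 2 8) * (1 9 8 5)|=12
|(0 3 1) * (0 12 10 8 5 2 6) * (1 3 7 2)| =|(0 7 2 6)(1 12 10 8 5)| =20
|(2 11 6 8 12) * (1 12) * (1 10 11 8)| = |(1 12 2 8 10 11 6)| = 7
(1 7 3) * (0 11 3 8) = (0 11 3 1 7 8) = [11, 7, 2, 1, 4, 5, 6, 8, 0, 9, 10, 3]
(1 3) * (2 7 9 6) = (1 3)(2 7 9 6) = [0, 3, 7, 1, 4, 5, 2, 9, 8, 6]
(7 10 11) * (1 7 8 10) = (1 7)(8 10 11) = [0, 7, 2, 3, 4, 5, 6, 1, 10, 9, 11, 8]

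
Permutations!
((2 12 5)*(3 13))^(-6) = (13)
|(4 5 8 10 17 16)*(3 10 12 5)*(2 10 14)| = 21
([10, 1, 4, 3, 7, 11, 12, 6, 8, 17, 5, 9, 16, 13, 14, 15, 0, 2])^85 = [10, 1, 4, 3, 7, 11, 12, 6, 8, 17, 5, 9, 16, 13, 14, 15, 0, 2]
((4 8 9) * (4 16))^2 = ((4 8 9 16))^2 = (4 9)(8 16)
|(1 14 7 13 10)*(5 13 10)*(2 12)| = |(1 14 7 10)(2 12)(5 13)| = 4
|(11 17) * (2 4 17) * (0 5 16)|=12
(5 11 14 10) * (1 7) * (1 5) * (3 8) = (1 7 5 11 14 10)(3 8) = [0, 7, 2, 8, 4, 11, 6, 5, 3, 9, 1, 14, 12, 13, 10]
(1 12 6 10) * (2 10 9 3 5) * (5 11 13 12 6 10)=[0, 6, 5, 11, 4, 2, 9, 7, 8, 3, 1, 13, 10, 12]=(1 6 9 3 11 13 12 10)(2 5)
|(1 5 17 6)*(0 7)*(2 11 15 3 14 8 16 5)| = 22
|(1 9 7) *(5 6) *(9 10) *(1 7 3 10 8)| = 6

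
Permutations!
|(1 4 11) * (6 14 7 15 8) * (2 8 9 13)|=24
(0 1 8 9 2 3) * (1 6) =(0 6 1 8 9 2 3) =[6, 8, 3, 0, 4, 5, 1, 7, 9, 2]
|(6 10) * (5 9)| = |(5 9)(6 10)| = 2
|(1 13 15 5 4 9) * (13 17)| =7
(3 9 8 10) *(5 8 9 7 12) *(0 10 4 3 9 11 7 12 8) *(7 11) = (0 10 9 7 8 4 3 12 5) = [10, 1, 2, 12, 3, 0, 6, 8, 4, 7, 9, 11, 5]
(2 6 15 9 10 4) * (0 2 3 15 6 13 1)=(0 2 13 1)(3 15 9 10 4)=[2, 0, 13, 15, 3, 5, 6, 7, 8, 10, 4, 11, 12, 1, 14, 9]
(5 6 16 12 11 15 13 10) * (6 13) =(5 13 10)(6 16 12 11 15) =[0, 1, 2, 3, 4, 13, 16, 7, 8, 9, 5, 15, 11, 10, 14, 6, 12]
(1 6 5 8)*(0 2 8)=[2, 6, 8, 3, 4, 0, 5, 7, 1]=(0 2 8 1 6 5)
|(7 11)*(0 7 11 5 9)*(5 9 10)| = |(11)(0 7 9)(5 10)| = 6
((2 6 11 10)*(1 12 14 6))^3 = ((1 12 14 6 11 10 2))^3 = (1 6 2 14 10 12 11)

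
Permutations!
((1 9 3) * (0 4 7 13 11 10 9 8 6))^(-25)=((0 4 7 13 11 10 9 3 1 8 6))^(-25)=(0 1 10 7 6 3 11 4 8 9 13)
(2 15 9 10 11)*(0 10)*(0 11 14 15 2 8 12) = [10, 1, 2, 3, 4, 5, 6, 7, 12, 11, 14, 8, 0, 13, 15, 9] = (0 10 14 15 9 11 8 12)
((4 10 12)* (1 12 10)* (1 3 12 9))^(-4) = (3 4 12)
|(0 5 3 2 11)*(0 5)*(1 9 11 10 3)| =12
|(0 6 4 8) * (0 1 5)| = 6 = |(0 6 4 8 1 5)|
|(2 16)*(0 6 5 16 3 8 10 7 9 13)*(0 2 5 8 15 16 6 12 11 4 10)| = |(0 12 11 4 10 7 9 13 2 3 15 16 5 6 8)| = 15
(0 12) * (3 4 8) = [12, 1, 2, 4, 8, 5, 6, 7, 3, 9, 10, 11, 0] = (0 12)(3 4 8)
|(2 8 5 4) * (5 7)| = |(2 8 7 5 4)| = 5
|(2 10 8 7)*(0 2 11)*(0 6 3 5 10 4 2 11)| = |(0 11 6 3 5 10 8 7)(2 4)| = 8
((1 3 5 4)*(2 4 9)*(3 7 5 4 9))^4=((1 7 5 3 4)(2 9))^4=(9)(1 4 3 5 7)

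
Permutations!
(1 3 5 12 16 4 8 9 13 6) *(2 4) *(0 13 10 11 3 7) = [13, 7, 4, 5, 8, 12, 1, 0, 9, 10, 11, 3, 16, 6, 14, 15, 2] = (0 13 6 1 7)(2 4 8 9 10 11 3 5 12 16)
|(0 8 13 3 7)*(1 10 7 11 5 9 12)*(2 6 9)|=13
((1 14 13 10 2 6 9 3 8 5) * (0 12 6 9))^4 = ((0 12 6)(1 14 13 10 2 9 3 8 5))^4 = (0 12 6)(1 2 5 10 8 13 3 14 9)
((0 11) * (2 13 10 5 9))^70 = (13)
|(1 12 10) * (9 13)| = |(1 12 10)(9 13)| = 6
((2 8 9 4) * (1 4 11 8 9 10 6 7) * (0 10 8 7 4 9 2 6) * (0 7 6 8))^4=(0 9 8 1 4 7 6 10 11)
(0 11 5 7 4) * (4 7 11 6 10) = [6, 1, 2, 3, 0, 11, 10, 7, 8, 9, 4, 5] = (0 6 10 4)(5 11)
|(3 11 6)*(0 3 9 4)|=|(0 3 11 6 9 4)|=6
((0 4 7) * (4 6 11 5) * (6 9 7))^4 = (11)(0 9 7)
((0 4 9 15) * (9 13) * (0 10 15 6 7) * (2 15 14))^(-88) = (15)(0 13 6)(4 9 7)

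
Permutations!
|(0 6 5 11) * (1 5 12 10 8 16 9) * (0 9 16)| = 20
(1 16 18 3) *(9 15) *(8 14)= (1 16 18 3)(8 14)(9 15)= [0, 16, 2, 1, 4, 5, 6, 7, 14, 15, 10, 11, 12, 13, 8, 9, 18, 17, 3]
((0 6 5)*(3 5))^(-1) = ((0 6 3 5))^(-1) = (0 5 3 6)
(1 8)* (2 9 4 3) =(1 8)(2 9 4 3) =[0, 8, 9, 2, 3, 5, 6, 7, 1, 4]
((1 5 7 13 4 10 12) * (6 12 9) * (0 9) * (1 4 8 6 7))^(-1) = ((0 9 7 13 8 6 12 4 10)(1 5))^(-1) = (0 10 4 12 6 8 13 7 9)(1 5)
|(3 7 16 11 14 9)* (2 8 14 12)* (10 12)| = |(2 8 14 9 3 7 16 11 10 12)| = 10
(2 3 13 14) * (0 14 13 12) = [14, 1, 3, 12, 4, 5, 6, 7, 8, 9, 10, 11, 0, 13, 2] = (0 14 2 3 12)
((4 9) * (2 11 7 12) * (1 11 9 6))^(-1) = ((1 11 7 12 2 9 4 6))^(-1) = (1 6 4 9 2 12 7 11)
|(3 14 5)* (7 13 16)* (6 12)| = 6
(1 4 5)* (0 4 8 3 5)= (0 4)(1 8 3 5)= [4, 8, 2, 5, 0, 1, 6, 7, 3]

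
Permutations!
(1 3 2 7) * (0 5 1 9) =(0 5 1 3 2 7 9) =[5, 3, 7, 2, 4, 1, 6, 9, 8, 0]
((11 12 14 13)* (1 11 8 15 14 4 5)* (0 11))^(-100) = ((0 11 12 4 5 1)(8 15 14 13))^(-100) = (15)(0 12 5)(1 11 4)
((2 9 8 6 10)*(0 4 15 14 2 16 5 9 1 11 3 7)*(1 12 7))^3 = ((0 4 15 14 2 12 7)(1 11 3)(5 9 8 6 10 16))^3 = (0 14 7 15 12 4 2)(5 6)(8 16)(9 10)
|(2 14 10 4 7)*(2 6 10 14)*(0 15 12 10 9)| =8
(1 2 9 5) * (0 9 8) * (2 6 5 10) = (0 9 10 2 8)(1 6 5) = [9, 6, 8, 3, 4, 1, 5, 7, 0, 10, 2]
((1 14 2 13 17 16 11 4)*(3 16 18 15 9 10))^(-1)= ((1 14 2 13 17 18 15 9 10 3 16 11 4))^(-1)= (1 4 11 16 3 10 9 15 18 17 13 2 14)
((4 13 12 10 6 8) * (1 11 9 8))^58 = (1 4 6 8 10 9 12 11 13)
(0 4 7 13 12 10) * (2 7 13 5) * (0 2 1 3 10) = [4, 3, 7, 10, 13, 1, 6, 5, 8, 9, 2, 11, 0, 12] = (0 4 13 12)(1 3 10 2 7 5)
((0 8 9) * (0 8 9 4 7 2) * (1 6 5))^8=(0 8 7)(1 5 6)(2 9 4)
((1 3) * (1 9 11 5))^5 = (11)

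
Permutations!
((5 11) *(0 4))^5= (0 4)(5 11)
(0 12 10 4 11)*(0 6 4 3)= (0 12 10 3)(4 11 6)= [12, 1, 2, 0, 11, 5, 4, 7, 8, 9, 3, 6, 10]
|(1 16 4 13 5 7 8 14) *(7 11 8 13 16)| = 14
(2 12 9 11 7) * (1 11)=(1 11 7 2 12 9)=[0, 11, 12, 3, 4, 5, 6, 2, 8, 1, 10, 7, 9]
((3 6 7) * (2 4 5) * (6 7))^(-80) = (7)(2 4 5) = ((2 4 5)(3 7))^(-80)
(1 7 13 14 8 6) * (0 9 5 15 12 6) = (0 9 5 15 12 6 1 7 13 14 8) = [9, 7, 2, 3, 4, 15, 1, 13, 0, 5, 10, 11, 6, 14, 8, 12]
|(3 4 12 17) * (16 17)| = 5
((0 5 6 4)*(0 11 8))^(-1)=(0 8 11 4 6 5)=((0 5 6 4 11 8))^(-1)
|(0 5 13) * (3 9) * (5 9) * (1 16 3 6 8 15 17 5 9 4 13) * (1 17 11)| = 24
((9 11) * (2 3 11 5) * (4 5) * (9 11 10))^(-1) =(11)(2 5 4 9 10 3)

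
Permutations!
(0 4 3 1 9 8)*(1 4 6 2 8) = [6, 9, 8, 4, 3, 5, 2, 7, 0, 1] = (0 6 2 8)(1 9)(3 4)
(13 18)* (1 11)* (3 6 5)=(1 11)(3 6 5)(13 18)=[0, 11, 2, 6, 4, 3, 5, 7, 8, 9, 10, 1, 12, 18, 14, 15, 16, 17, 13]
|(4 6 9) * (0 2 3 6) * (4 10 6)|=12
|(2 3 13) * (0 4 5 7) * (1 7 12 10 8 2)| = 11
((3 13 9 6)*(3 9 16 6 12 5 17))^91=(3 6 5 13 9 17 16 12)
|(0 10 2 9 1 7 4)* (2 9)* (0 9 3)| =12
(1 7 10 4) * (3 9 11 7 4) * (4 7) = (1 7 10 3 9 11 4) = [0, 7, 2, 9, 1, 5, 6, 10, 8, 11, 3, 4]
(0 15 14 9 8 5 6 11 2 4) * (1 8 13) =(0 15 14 9 13 1 8 5 6 11 2 4) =[15, 8, 4, 3, 0, 6, 11, 7, 5, 13, 10, 2, 12, 1, 9, 14]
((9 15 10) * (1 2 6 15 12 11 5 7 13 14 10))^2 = ((1 2 6 15)(5 7 13 14 10 9 12 11))^2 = (1 6)(2 15)(5 13 10 12)(7 14 9 11)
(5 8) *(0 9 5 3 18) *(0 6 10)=[9, 1, 2, 18, 4, 8, 10, 7, 3, 5, 0, 11, 12, 13, 14, 15, 16, 17, 6]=(0 9 5 8 3 18 6 10)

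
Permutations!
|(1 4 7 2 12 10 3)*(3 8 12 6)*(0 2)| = 21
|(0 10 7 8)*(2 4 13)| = 12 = |(0 10 7 8)(2 4 13)|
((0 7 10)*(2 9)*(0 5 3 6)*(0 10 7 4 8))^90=(3 10)(5 6)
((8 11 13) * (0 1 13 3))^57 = (0 8)(1 11)(3 13)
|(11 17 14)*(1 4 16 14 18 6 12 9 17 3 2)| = 35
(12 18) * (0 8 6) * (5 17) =(0 8 6)(5 17)(12 18) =[8, 1, 2, 3, 4, 17, 0, 7, 6, 9, 10, 11, 18, 13, 14, 15, 16, 5, 12]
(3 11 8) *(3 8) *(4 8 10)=(3 11)(4 8 10)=[0, 1, 2, 11, 8, 5, 6, 7, 10, 9, 4, 3]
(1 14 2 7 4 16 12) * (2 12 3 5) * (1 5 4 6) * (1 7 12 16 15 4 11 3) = (1 14 16)(2 12 5)(3 11)(4 15)(6 7) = [0, 14, 12, 11, 15, 2, 7, 6, 8, 9, 10, 3, 5, 13, 16, 4, 1]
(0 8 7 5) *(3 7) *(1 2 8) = (0 1 2 8 3 7 5) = [1, 2, 8, 7, 4, 0, 6, 5, 3]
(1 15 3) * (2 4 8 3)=(1 15 2 4 8 3)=[0, 15, 4, 1, 8, 5, 6, 7, 3, 9, 10, 11, 12, 13, 14, 2]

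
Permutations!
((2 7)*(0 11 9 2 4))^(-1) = (0 4 7 2 9 11)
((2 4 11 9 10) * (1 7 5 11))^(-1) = ((1 7 5 11 9 10 2 4))^(-1) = (1 4 2 10 9 11 5 7)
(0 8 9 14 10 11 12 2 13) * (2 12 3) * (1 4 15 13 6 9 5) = (0 8 5 1 4 15 13)(2 6 9 14 10 11 3) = [8, 4, 6, 2, 15, 1, 9, 7, 5, 14, 11, 3, 12, 0, 10, 13]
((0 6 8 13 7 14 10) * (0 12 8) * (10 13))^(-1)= (0 6)(7 13 14)(8 12 10)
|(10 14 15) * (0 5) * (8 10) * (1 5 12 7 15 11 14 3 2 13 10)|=|(0 12 7 15 8 1 5)(2 13 10 3)(11 14)|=28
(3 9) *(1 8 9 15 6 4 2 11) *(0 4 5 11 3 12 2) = [4, 8, 3, 15, 0, 11, 5, 7, 9, 12, 10, 1, 2, 13, 14, 6] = (0 4)(1 8 9 12 2 3 15 6 5 11)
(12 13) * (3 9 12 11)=[0, 1, 2, 9, 4, 5, 6, 7, 8, 12, 10, 3, 13, 11]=(3 9 12 13 11)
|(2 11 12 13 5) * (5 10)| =|(2 11 12 13 10 5)| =6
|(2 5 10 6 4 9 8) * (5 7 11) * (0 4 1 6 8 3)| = |(0 4 9 3)(1 6)(2 7 11 5 10 8)| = 12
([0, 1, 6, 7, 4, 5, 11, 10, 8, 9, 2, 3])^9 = [0, 1, 3, 2, 4, 5, 7, 6, 8, 9, 11, 10]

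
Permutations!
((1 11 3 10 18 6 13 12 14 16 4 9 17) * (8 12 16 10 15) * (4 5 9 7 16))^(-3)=((1 11 3 15 8 12 14 10 18 6 13 4 7 16 5 9 17))^(-3)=(1 5 4 18 12 3 17 16 13 10 8 11 9 7 6 14 15)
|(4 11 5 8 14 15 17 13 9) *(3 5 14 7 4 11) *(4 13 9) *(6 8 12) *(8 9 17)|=12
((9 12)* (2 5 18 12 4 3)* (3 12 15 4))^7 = (2 3 9 12 4 15 18 5) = ((2 5 18 15 4 12 9 3))^7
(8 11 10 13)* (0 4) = (0 4)(8 11 10 13) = [4, 1, 2, 3, 0, 5, 6, 7, 11, 9, 13, 10, 12, 8]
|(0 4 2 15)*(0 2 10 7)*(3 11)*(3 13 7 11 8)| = 6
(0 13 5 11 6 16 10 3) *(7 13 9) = [9, 1, 2, 0, 4, 11, 16, 13, 8, 7, 3, 6, 12, 5, 14, 15, 10] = (0 9 7 13 5 11 6 16 10 3)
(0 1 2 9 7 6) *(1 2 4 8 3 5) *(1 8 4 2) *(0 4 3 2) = (0 1)(2 9 7 6 4 3 5 8) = [1, 0, 9, 5, 3, 8, 4, 6, 2, 7]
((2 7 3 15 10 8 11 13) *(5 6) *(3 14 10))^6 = (15)(2 13 11 8 10 14 7)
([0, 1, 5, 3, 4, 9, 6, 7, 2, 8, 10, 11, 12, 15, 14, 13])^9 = [0, 1, 5, 3, 4, 9, 6, 7, 2, 8, 10, 11, 12, 15, 14, 13]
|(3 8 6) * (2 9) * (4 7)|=6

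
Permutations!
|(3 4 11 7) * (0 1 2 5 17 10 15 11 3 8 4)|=|(0 1 2 5 17 10 15 11 7 8 4 3)|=12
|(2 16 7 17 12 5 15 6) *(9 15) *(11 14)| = 18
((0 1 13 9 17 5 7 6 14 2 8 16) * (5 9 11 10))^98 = ((0 1 13 11 10 5 7 6 14 2 8 16)(9 17))^98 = (17)(0 13 10 7 14 8)(1 11 5 6 2 16)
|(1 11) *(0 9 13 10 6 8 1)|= |(0 9 13 10 6 8 1 11)|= 8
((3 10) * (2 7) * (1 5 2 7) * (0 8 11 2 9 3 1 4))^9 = ((0 8 11 2 4)(1 5 9 3 10))^9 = (0 4 2 11 8)(1 10 3 9 5)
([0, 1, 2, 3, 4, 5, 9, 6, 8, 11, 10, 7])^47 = [0, 1, 2, 3, 4, 5, 7, 11, 8, 6, 10, 9]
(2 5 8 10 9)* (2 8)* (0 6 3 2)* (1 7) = (0 6 3 2 5)(1 7)(8 10 9) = [6, 7, 5, 2, 4, 0, 3, 1, 10, 8, 9]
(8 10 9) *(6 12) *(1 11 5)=(1 11 5)(6 12)(8 10 9)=[0, 11, 2, 3, 4, 1, 12, 7, 10, 8, 9, 5, 6]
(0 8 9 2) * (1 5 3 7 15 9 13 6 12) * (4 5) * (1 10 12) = (0 8 13 6 1 4 5 3 7 15 9 2)(10 12) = [8, 4, 0, 7, 5, 3, 1, 15, 13, 2, 12, 11, 10, 6, 14, 9]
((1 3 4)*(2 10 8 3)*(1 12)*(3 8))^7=((1 2 10 3 4 12))^7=(1 2 10 3 4 12)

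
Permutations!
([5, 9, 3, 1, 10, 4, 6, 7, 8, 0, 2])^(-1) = (0 9 1 3 2 10 4 5)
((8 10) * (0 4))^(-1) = ((0 4)(8 10))^(-1) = (0 4)(8 10)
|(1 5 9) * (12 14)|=|(1 5 9)(12 14)|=6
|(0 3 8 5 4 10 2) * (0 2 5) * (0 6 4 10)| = 10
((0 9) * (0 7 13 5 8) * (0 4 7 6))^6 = (4 7 13 5 8)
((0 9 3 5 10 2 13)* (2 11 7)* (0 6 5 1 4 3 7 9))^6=((1 4 3)(2 13 6 5 10 11 9 7))^6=(2 9 10 6)(5 13 7 11)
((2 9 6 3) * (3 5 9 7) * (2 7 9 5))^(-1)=((2 9 6)(3 7))^(-1)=(2 6 9)(3 7)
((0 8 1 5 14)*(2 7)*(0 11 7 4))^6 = ((0 8 1 5 14 11 7 2 4))^6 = (0 7 5)(1 4 11)(2 14 8)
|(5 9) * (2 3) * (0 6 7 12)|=|(0 6 7 12)(2 3)(5 9)|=4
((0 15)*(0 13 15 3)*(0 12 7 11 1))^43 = (0 3 12 7 11 1)(13 15)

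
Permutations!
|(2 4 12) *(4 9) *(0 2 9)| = |(0 2)(4 12 9)| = 6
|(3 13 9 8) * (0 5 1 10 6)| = |(0 5 1 10 6)(3 13 9 8)| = 20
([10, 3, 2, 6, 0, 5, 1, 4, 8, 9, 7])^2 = [7, 6, 2, 1, 10, 5, 3, 0, 8, 9, 4]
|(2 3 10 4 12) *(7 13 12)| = 7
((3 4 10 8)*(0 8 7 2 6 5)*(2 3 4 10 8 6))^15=(10)(4 8)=((0 6 5)(3 10 7)(4 8))^15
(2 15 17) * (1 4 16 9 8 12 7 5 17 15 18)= (1 4 16 9 8 12 7 5 17 2 18)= [0, 4, 18, 3, 16, 17, 6, 5, 12, 8, 10, 11, 7, 13, 14, 15, 9, 2, 1]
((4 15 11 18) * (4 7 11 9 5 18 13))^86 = ((4 15 9 5 18 7 11 13))^86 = (4 11 18 9)(5 15 13 7)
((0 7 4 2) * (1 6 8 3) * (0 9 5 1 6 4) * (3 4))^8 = ((0 7)(1 3 6 8 4 2 9 5))^8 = (9)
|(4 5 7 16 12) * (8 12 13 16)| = 10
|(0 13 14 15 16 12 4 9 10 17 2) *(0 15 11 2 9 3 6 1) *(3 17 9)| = |(0 13 14 11 2 15 16 12 4 17 3 6 1)(9 10)| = 26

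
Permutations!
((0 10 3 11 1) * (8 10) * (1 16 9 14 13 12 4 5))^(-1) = (0 1 5 4 12 13 14 9 16 11 3 10 8)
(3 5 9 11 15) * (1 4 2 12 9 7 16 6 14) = (1 4 2 12 9 11 15 3 5 7 16 6 14) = [0, 4, 12, 5, 2, 7, 14, 16, 8, 11, 10, 15, 9, 13, 1, 3, 6]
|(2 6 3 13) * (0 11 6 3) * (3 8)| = |(0 11 6)(2 8 3 13)| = 12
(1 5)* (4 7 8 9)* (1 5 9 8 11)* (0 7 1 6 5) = (0 7 11 6 5)(1 9 4) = [7, 9, 2, 3, 1, 0, 5, 11, 8, 4, 10, 6]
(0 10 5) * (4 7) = (0 10 5)(4 7) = [10, 1, 2, 3, 7, 0, 6, 4, 8, 9, 5]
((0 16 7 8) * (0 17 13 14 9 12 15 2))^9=((0 16 7 8 17 13 14 9 12 15 2))^9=(0 15 9 13 8 16 2 12 14 17 7)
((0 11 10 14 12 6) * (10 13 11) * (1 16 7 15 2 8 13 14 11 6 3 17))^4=((0 10 11 14 12 3 17 1 16 7 15 2 8 13 6))^4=(0 12 16 8 10 3 7 13 11 17 15 6 14 1 2)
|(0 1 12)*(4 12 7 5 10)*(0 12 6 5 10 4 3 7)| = |(12)(0 1)(3 7 10)(4 6 5)| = 6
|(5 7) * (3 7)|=3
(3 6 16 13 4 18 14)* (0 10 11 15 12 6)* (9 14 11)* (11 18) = [10, 1, 2, 0, 11, 5, 16, 7, 8, 14, 9, 15, 6, 4, 3, 12, 13, 17, 18] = (18)(0 10 9 14 3)(4 11 15 12 6 16 13)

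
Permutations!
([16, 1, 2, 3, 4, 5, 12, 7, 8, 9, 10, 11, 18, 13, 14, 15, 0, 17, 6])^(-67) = [16, 1, 2, 3, 4, 5, 18, 7, 8, 9, 10, 11, 6, 13, 14, 15, 0, 17, 12]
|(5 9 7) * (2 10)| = 6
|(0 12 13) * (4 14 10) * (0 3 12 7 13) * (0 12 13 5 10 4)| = |(0 7 5 10)(3 13)(4 14)| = 4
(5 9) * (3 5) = (3 5 9) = [0, 1, 2, 5, 4, 9, 6, 7, 8, 3]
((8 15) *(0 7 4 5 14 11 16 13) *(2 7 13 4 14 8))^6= (2 5 11)(4 14 15)(7 8 16)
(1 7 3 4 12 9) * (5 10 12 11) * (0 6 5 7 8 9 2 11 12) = (0 6 5 10)(1 8 9)(2 11 7 3 4 12) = [6, 8, 11, 4, 12, 10, 5, 3, 9, 1, 0, 7, 2]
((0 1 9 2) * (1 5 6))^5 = ((0 5 6 1 9 2))^5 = (0 2 9 1 6 5)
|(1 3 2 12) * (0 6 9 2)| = 7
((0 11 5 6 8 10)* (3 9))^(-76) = ((0 11 5 6 8 10)(3 9))^(-76) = (0 5 8)(6 10 11)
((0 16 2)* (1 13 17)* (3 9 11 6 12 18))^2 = (0 2 16)(1 17 13)(3 11 12)(6 18 9)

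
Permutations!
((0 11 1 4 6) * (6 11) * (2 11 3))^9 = (0 6)(1 11 2 3 4)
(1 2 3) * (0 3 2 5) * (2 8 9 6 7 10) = (0 3 1 5)(2 8 9 6 7 10) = [3, 5, 8, 1, 4, 0, 7, 10, 9, 6, 2]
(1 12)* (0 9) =(0 9)(1 12) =[9, 12, 2, 3, 4, 5, 6, 7, 8, 0, 10, 11, 1]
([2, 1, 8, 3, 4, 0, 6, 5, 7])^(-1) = [5, 1, 0, 3, 4, 7, 6, 8, 2]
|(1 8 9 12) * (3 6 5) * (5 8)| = |(1 5 3 6 8 9 12)| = 7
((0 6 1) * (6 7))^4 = ((0 7 6 1))^4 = (7)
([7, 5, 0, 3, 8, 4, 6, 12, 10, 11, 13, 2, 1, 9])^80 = [13, 2, 10, 3, 7, 0, 6, 9, 12, 4, 1, 8, 11, 5]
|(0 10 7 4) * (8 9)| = 4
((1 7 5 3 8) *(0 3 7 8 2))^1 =((0 3 2)(1 8)(5 7))^1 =(0 3 2)(1 8)(5 7)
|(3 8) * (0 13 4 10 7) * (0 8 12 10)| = |(0 13 4)(3 12 10 7 8)| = 15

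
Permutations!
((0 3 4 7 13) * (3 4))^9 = ((0 4 7 13))^9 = (0 4 7 13)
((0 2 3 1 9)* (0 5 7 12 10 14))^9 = (0 14 10 12 7 5 9 1 3 2)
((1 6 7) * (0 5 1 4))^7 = ((0 5 1 6 7 4))^7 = (0 5 1 6 7 4)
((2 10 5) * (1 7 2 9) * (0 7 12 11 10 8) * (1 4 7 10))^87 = ((0 10 5 9 4 7 2 8)(1 12 11))^87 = (12)(0 8 2 7 4 9 5 10)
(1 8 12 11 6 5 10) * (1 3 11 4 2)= [0, 8, 1, 11, 2, 10, 5, 7, 12, 9, 3, 6, 4]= (1 8 12 4 2)(3 11 6 5 10)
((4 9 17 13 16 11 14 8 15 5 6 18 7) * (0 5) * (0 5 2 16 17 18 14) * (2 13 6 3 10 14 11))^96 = (18)(0 13 17 6 11)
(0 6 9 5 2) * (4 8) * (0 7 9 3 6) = (2 7 9 5)(3 6)(4 8) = [0, 1, 7, 6, 8, 2, 3, 9, 4, 5]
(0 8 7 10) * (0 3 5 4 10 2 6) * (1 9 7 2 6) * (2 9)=(0 8 9 7 6)(1 2)(3 5 4 10)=[8, 2, 1, 5, 10, 4, 0, 6, 9, 7, 3]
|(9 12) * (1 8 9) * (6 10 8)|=|(1 6 10 8 9 12)|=6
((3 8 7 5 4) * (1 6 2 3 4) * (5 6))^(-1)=((1 5)(2 3 8 7 6))^(-1)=(1 5)(2 6 7 8 3)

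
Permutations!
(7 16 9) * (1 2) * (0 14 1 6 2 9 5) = [14, 9, 6, 3, 4, 0, 2, 16, 8, 7, 10, 11, 12, 13, 1, 15, 5] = (0 14 1 9 7 16 5)(2 6)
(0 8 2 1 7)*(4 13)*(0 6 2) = [8, 7, 1, 3, 13, 5, 2, 6, 0, 9, 10, 11, 12, 4] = (0 8)(1 7 6 2)(4 13)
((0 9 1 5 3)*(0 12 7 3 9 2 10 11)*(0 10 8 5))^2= ((0 2 8 5 9 1)(3 12 7)(10 11))^2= (0 8 9)(1 2 5)(3 7 12)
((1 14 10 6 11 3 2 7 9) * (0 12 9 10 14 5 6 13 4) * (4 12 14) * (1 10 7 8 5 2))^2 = (0 4 14)(1 8 6 3 2 5 11)(9 13)(10 12)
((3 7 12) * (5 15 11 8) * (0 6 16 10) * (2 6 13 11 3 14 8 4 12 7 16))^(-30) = (0 8)(3 4)(5 13)(10 14)(11 15)(12 16)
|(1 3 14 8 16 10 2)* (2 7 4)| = 9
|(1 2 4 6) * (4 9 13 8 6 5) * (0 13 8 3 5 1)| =|(0 13 3 5 4 1 2 9 8 6)| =10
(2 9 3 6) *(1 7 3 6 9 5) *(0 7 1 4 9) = (0 7 3)(2 5 4 9 6) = [7, 1, 5, 0, 9, 4, 2, 3, 8, 6]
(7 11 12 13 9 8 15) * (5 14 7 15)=(15)(5 14 7 11 12 13 9 8)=[0, 1, 2, 3, 4, 14, 6, 11, 5, 8, 10, 12, 13, 9, 7, 15]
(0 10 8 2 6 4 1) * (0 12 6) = (0 10 8 2)(1 12 6 4) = [10, 12, 0, 3, 1, 5, 4, 7, 2, 9, 8, 11, 6]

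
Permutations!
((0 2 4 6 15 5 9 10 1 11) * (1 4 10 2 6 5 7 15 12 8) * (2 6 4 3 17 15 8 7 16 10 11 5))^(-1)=(0 11 2 4)(1 8 7 12 6 9 5)(3 10 16 15 17)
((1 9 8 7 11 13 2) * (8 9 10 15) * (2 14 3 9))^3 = ((1 10 15 8 7 11 13 14 3 9 2))^3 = (1 8 13 9 10 7 14 2 15 11 3)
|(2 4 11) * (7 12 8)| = 3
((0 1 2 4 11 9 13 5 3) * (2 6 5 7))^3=((0 1 6 5 3)(2 4 11 9 13 7))^3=(0 5 1 3 6)(2 9)(4 13)(7 11)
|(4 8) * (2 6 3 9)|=|(2 6 3 9)(4 8)|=4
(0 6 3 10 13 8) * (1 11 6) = [1, 11, 2, 10, 4, 5, 3, 7, 0, 9, 13, 6, 12, 8] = (0 1 11 6 3 10 13 8)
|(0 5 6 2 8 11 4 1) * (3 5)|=9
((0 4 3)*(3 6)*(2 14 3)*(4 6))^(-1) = (0 3 14 2 6)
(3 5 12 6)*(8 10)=(3 5 12 6)(8 10)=[0, 1, 2, 5, 4, 12, 3, 7, 10, 9, 8, 11, 6]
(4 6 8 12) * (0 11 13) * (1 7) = (0 11 13)(1 7)(4 6 8 12) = [11, 7, 2, 3, 6, 5, 8, 1, 12, 9, 10, 13, 4, 0]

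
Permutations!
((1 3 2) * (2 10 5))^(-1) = ((1 3 10 5 2))^(-1) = (1 2 5 10 3)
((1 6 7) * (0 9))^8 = ((0 9)(1 6 7))^8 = (9)(1 7 6)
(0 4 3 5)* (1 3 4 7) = (0 7 1 3 5) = [7, 3, 2, 5, 4, 0, 6, 1]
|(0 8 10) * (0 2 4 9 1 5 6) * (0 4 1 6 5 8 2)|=15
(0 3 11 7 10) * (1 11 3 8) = (0 8 1 11 7 10) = [8, 11, 2, 3, 4, 5, 6, 10, 1, 9, 0, 7]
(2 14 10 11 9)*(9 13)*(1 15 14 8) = (1 15 14 10 11 13 9 2 8) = [0, 15, 8, 3, 4, 5, 6, 7, 1, 2, 11, 13, 12, 9, 10, 14]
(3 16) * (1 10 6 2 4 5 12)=(1 10 6 2 4 5 12)(3 16)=[0, 10, 4, 16, 5, 12, 2, 7, 8, 9, 6, 11, 1, 13, 14, 15, 3]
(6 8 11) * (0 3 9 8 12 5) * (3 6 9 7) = (0 6 12 5)(3 7)(8 11 9) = [6, 1, 2, 7, 4, 0, 12, 3, 11, 8, 10, 9, 5]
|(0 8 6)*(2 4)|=6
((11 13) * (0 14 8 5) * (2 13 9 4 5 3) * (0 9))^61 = (0 13 3 14 11 2 8)(4 5 9)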